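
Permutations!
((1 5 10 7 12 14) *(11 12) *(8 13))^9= ((1 5 10 7 11 12 14)(8 13))^9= (1 10 11 14 5 7 12)(8 13)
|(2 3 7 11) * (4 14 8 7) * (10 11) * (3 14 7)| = 8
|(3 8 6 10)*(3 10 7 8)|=|(10)(6 7 8)|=3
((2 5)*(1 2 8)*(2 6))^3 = (1 5 6 8 2)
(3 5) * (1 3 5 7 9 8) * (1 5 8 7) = (1 3)(5 8)(7 9) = [0, 3, 2, 1, 4, 8, 6, 9, 5, 7]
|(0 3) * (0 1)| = |(0 3 1)| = 3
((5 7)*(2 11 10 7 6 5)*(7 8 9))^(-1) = ((2 11 10 8 9 7)(5 6))^(-1) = (2 7 9 8 10 11)(5 6)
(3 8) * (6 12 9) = (3 8)(6 12 9) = [0, 1, 2, 8, 4, 5, 12, 7, 3, 6, 10, 11, 9]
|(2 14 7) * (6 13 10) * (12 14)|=12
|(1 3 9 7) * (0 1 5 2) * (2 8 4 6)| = 10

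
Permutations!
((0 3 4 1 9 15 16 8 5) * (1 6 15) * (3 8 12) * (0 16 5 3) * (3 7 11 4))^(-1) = (0 12 16 5 15 6 4 11 7 8)(1 9)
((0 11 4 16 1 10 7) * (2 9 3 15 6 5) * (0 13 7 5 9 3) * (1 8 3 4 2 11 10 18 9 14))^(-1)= ((0 10 5 11 2 4 16 8 3 15 6 14 1 18 9)(7 13))^(-1)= (0 9 18 1 14 6 15 3 8 16 4 2 11 5 10)(7 13)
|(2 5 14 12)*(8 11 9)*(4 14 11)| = |(2 5 11 9 8 4 14 12)| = 8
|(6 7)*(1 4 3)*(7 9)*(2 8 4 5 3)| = |(1 5 3)(2 8 4)(6 9 7)| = 3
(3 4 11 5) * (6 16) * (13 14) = (3 4 11 5)(6 16)(13 14) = [0, 1, 2, 4, 11, 3, 16, 7, 8, 9, 10, 5, 12, 14, 13, 15, 6]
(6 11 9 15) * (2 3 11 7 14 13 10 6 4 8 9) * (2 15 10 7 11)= (2 3)(4 8 9 10 6 11 15)(7 14 13)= [0, 1, 3, 2, 8, 5, 11, 14, 9, 10, 6, 15, 12, 7, 13, 4]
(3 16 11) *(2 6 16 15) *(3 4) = (2 6 16 11 4 3 15) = [0, 1, 6, 15, 3, 5, 16, 7, 8, 9, 10, 4, 12, 13, 14, 2, 11]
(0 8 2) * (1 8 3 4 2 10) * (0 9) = (0 3 4 2 9)(1 8 10) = [3, 8, 9, 4, 2, 5, 6, 7, 10, 0, 1]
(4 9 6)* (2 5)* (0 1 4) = [1, 4, 5, 3, 9, 2, 0, 7, 8, 6] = (0 1 4 9 6)(2 5)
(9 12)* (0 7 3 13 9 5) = (0 7 3 13 9 12 5) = [7, 1, 2, 13, 4, 0, 6, 3, 8, 12, 10, 11, 5, 9]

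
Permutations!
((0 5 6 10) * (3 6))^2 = (0 3 10 5 6)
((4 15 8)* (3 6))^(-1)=(3 6)(4 8 15)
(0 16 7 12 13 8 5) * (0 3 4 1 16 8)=(0 8 5 3 4 1 16 7 12 13)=[8, 16, 2, 4, 1, 3, 6, 12, 5, 9, 10, 11, 13, 0, 14, 15, 7]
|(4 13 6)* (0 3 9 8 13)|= 7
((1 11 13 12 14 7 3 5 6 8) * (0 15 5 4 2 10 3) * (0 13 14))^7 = ((0 15 5 6 8 1 11 14 7 13 12)(2 10 3 4))^7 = (0 14 6 12 11 5 13 1 15 7 8)(2 4 3 10)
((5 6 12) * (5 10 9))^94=((5 6 12 10 9))^94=(5 9 10 12 6)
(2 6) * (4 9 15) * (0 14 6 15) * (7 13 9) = (0 14 6 2 15 4 7 13 9) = [14, 1, 15, 3, 7, 5, 2, 13, 8, 0, 10, 11, 12, 9, 6, 4]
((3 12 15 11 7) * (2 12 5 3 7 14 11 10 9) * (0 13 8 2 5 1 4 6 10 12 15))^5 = (0 12 15 2 8 13)(1 5 10 4 3 9 6)(11 14)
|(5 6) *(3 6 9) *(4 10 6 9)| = |(3 9)(4 10 6 5)| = 4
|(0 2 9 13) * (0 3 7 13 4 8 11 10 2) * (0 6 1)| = 6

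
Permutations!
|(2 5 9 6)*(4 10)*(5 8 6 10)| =|(2 8 6)(4 5 9 10)| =12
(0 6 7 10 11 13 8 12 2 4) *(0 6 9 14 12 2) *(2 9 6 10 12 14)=(14)(0 6 7 12)(2 4 10 11 13 8 9)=[6, 1, 4, 3, 10, 5, 7, 12, 9, 2, 11, 13, 0, 8, 14]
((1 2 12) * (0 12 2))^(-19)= ((0 12 1))^(-19)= (0 1 12)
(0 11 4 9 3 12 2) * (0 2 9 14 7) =(0 11 4 14 7)(3 12 9) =[11, 1, 2, 12, 14, 5, 6, 0, 8, 3, 10, 4, 9, 13, 7]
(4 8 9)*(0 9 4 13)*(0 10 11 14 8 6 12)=(0 9 13 10 11 14 8 4 6 12)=[9, 1, 2, 3, 6, 5, 12, 7, 4, 13, 11, 14, 0, 10, 8]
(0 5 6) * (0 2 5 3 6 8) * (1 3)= [1, 3, 5, 6, 4, 8, 2, 7, 0]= (0 1 3 6 2 5 8)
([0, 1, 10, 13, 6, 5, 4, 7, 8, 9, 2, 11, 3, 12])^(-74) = [0, 1, 2, 13, 4, 5, 6, 7, 8, 9, 10, 11, 3, 12]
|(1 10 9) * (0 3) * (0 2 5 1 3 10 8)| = 8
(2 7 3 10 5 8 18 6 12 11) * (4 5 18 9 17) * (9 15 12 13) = [0, 1, 7, 10, 5, 8, 13, 3, 15, 17, 18, 2, 11, 9, 14, 12, 16, 4, 6] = (2 7 3 10 18 6 13 9 17 4 5 8 15 12 11)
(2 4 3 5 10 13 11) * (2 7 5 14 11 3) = [0, 1, 4, 14, 2, 10, 6, 5, 8, 9, 13, 7, 12, 3, 11] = (2 4)(3 14 11 7 5 10 13)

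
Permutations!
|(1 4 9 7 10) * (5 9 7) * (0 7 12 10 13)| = 12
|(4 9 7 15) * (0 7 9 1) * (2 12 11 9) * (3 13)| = 20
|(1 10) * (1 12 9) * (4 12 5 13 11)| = 8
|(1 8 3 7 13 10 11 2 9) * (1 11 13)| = 12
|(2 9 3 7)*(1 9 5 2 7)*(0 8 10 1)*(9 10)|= |(0 8 9 3)(1 10)(2 5)|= 4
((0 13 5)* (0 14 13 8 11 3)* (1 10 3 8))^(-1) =((0 1 10 3)(5 14 13)(8 11))^(-1) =(0 3 10 1)(5 13 14)(8 11)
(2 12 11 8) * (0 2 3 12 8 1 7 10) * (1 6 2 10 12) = (0 10)(1 7 12 11 6 2 8 3) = [10, 7, 8, 1, 4, 5, 2, 12, 3, 9, 0, 6, 11]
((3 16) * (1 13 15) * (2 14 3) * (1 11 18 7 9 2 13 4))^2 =(2 3 13 11 7)(9 14 16 15 18) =((1 4)(2 14 3 16 13 15 11 18 7 9))^2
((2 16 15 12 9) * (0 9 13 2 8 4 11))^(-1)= (0 11 4 8 9)(2 13 12 15 16)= ((0 9 8 4 11)(2 16 15 12 13))^(-1)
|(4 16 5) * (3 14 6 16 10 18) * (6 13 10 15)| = |(3 14 13 10 18)(4 15 6 16 5)| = 5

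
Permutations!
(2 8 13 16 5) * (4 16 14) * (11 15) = [0, 1, 8, 3, 16, 2, 6, 7, 13, 9, 10, 15, 12, 14, 4, 11, 5] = (2 8 13 14 4 16 5)(11 15)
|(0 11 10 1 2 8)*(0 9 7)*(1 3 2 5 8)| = |(0 11 10 3 2 1 5 8 9 7)| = 10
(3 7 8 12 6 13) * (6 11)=[0, 1, 2, 7, 4, 5, 13, 8, 12, 9, 10, 6, 11, 3]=(3 7 8 12 11 6 13)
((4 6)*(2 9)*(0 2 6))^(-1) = ((0 2 9 6 4))^(-1) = (0 4 6 9 2)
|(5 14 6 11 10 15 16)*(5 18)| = |(5 14 6 11 10 15 16 18)| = 8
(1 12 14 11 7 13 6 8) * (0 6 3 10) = (0 6 8 1 12 14 11 7 13 3 10) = [6, 12, 2, 10, 4, 5, 8, 13, 1, 9, 0, 7, 14, 3, 11]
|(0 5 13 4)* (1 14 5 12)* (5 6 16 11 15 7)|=12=|(0 12 1 14 6 16 11 15 7 5 13 4)|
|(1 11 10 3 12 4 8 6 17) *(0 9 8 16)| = |(0 9 8 6 17 1 11 10 3 12 4 16)| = 12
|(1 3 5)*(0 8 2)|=3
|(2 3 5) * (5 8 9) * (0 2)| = 6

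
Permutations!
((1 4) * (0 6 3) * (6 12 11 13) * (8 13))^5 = ((0 12 11 8 13 6 3)(1 4))^5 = (0 6 8 12 3 13 11)(1 4)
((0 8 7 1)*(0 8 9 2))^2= (0 2 9)(1 7 8)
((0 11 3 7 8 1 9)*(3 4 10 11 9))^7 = ((0 9)(1 3 7 8)(4 10 11))^7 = (0 9)(1 8 7 3)(4 10 11)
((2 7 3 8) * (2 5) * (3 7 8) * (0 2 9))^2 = (0 8 9 2 5)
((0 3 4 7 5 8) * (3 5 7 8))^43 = (0 4 5 8 3)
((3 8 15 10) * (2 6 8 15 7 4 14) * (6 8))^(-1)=((2 8 7 4 14)(3 15 10))^(-1)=(2 14 4 7 8)(3 10 15)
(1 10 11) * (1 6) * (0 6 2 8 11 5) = [6, 10, 8, 3, 4, 0, 1, 7, 11, 9, 5, 2] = (0 6 1 10 5)(2 8 11)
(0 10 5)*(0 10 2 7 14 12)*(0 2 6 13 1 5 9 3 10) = (0 6 13 1 5)(2 7 14 12)(3 10 9) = [6, 5, 7, 10, 4, 0, 13, 14, 8, 3, 9, 11, 2, 1, 12]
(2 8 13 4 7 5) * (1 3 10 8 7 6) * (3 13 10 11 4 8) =(1 13 8 10 3 11 4 6)(2 7 5) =[0, 13, 7, 11, 6, 2, 1, 5, 10, 9, 3, 4, 12, 8]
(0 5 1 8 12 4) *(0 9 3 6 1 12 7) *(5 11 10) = (0 11 10 5 12 4 9 3 6 1 8 7) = [11, 8, 2, 6, 9, 12, 1, 0, 7, 3, 5, 10, 4]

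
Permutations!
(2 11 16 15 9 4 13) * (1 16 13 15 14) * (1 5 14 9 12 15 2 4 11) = (1 16 9 11 13 4 2)(5 14)(12 15) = [0, 16, 1, 3, 2, 14, 6, 7, 8, 11, 10, 13, 15, 4, 5, 12, 9]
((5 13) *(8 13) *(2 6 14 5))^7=((2 6 14 5 8 13))^7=(2 6 14 5 8 13)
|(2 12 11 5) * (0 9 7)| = |(0 9 7)(2 12 11 5)| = 12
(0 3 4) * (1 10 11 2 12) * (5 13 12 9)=(0 3 4)(1 10 11 2 9 5 13 12)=[3, 10, 9, 4, 0, 13, 6, 7, 8, 5, 11, 2, 1, 12]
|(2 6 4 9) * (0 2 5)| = |(0 2 6 4 9 5)| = 6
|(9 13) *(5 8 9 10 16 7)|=7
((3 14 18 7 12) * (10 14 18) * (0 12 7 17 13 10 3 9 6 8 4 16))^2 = (0 9 8 16 12 6 4)(3 17 10)(13 14 18) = ((0 12 9 6 8 4 16)(3 18 17 13 10 14))^2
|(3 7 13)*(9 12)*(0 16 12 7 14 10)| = |(0 16 12 9 7 13 3 14 10)| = 9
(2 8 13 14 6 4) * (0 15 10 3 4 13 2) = (0 15 10 3 4)(2 8)(6 13 14) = [15, 1, 8, 4, 0, 5, 13, 7, 2, 9, 3, 11, 12, 14, 6, 10]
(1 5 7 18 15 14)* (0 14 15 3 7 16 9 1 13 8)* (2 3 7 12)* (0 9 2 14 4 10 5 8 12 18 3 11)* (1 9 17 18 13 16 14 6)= (0 4 10 5 14 16 2 11)(1 8 17 18 7 3 13 12 6)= [4, 8, 11, 13, 10, 14, 1, 3, 17, 9, 5, 0, 6, 12, 16, 15, 2, 18, 7]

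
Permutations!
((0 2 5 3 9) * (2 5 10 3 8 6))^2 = ((0 5 8 6 2 10 3 9))^2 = (0 8 2 3)(5 6 10 9)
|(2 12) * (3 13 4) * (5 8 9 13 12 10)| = 9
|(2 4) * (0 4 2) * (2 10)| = |(0 4)(2 10)| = 2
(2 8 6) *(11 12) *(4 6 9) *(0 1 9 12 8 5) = (0 1 9 4 6 2 5)(8 12 11) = [1, 9, 5, 3, 6, 0, 2, 7, 12, 4, 10, 8, 11]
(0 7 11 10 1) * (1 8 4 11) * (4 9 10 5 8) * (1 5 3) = (0 7 5 8 9 10 4 11 3 1) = [7, 0, 2, 1, 11, 8, 6, 5, 9, 10, 4, 3]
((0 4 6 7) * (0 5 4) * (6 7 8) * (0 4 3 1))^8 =(8)(0 7 3)(1 4 5)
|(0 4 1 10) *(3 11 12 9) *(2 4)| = 20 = |(0 2 4 1 10)(3 11 12 9)|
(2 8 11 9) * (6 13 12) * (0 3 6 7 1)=(0 3 6 13 12 7 1)(2 8 11 9)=[3, 0, 8, 6, 4, 5, 13, 1, 11, 2, 10, 9, 7, 12]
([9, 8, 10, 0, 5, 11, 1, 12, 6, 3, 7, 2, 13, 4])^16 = (13)(0 9 3)(1 8 6)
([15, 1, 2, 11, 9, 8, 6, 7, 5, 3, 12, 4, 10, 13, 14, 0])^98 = (15)(3 4)(9 11)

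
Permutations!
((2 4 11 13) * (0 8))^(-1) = (0 8)(2 13 11 4)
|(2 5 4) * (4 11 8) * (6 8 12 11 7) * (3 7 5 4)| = |(2 4)(3 7 6 8)(11 12)| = 4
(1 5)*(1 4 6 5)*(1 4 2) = (1 4 6 5 2) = [0, 4, 1, 3, 6, 2, 5]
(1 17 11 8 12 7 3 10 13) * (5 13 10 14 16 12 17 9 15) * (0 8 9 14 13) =(0 8 17 11 9 15 5)(1 14 16 12 7 3 13) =[8, 14, 2, 13, 4, 0, 6, 3, 17, 15, 10, 9, 7, 1, 16, 5, 12, 11]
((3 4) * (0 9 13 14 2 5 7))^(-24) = (0 2 9 5 13 7 14)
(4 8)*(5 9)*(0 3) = (0 3)(4 8)(5 9) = [3, 1, 2, 0, 8, 9, 6, 7, 4, 5]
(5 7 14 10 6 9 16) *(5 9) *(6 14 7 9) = [0, 1, 2, 3, 4, 9, 5, 7, 8, 16, 14, 11, 12, 13, 10, 15, 6] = (5 9 16 6)(10 14)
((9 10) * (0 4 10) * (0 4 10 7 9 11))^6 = (11) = ((0 10 11)(4 7 9))^6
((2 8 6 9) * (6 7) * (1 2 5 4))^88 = ((1 2 8 7 6 9 5 4))^88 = (9)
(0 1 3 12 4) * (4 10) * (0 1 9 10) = [9, 3, 2, 12, 1, 5, 6, 7, 8, 10, 4, 11, 0] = (0 9 10 4 1 3 12)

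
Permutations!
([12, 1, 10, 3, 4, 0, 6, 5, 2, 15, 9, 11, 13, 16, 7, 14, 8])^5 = [2, 1, 7, 3, 4, 8, 6, 16, 14, 0, 5, 11, 10, 9, 13, 12, 15]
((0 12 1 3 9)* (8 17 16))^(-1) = (0 9 3 1 12)(8 16 17)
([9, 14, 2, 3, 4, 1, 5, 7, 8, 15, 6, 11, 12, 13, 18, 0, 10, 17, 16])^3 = (1 16 5 18 6 14 10)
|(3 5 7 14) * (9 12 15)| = |(3 5 7 14)(9 12 15)| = 12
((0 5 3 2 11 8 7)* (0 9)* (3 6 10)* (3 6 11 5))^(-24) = ((0 3 2 5 11 8 7 9)(6 10))^(-24) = (11)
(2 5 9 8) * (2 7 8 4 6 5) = (4 6 5 9)(7 8) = [0, 1, 2, 3, 6, 9, 5, 8, 7, 4]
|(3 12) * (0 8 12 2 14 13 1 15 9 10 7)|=|(0 8 12 3 2 14 13 1 15 9 10 7)|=12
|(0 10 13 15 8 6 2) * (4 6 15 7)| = |(0 10 13 7 4 6 2)(8 15)| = 14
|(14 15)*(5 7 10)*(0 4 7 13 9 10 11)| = |(0 4 7 11)(5 13 9 10)(14 15)| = 4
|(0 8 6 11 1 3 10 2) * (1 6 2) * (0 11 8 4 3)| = 20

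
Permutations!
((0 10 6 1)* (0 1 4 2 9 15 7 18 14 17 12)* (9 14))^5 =((0 10 6 4 2 14 17 12)(7 18 9 15))^5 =(0 14 6 12 2 10 17 4)(7 18 9 15)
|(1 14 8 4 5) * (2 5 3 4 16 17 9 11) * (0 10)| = |(0 10)(1 14 8 16 17 9 11 2 5)(3 4)| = 18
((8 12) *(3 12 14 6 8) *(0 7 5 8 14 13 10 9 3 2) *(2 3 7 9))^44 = (14)(0 8)(2 5)(7 10)(9 13)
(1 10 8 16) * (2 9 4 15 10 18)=(1 18 2 9 4 15 10 8 16)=[0, 18, 9, 3, 15, 5, 6, 7, 16, 4, 8, 11, 12, 13, 14, 10, 1, 17, 2]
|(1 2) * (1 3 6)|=|(1 2 3 6)|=4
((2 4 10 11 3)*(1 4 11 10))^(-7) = ((1 4)(2 11 3))^(-7) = (1 4)(2 3 11)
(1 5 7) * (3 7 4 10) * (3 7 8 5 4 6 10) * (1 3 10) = (1 4 10 7 3 8 5 6) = [0, 4, 2, 8, 10, 6, 1, 3, 5, 9, 7]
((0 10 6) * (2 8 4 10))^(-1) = ((0 2 8 4 10 6))^(-1) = (0 6 10 4 8 2)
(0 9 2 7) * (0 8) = [9, 1, 7, 3, 4, 5, 6, 8, 0, 2] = (0 9 2 7 8)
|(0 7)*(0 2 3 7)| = |(2 3 7)| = 3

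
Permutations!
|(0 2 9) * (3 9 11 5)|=6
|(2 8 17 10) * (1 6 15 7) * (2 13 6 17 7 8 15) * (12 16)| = 18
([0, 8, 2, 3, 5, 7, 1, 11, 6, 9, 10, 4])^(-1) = (1 6 8)(4 11 7 5)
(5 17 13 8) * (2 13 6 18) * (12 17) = (2 13 8 5 12 17 6 18) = [0, 1, 13, 3, 4, 12, 18, 7, 5, 9, 10, 11, 17, 8, 14, 15, 16, 6, 2]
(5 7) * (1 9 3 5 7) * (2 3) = (1 9 2 3 5) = [0, 9, 3, 5, 4, 1, 6, 7, 8, 2]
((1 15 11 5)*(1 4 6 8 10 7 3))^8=(1 7 8 4 11)(3 10 6 5 15)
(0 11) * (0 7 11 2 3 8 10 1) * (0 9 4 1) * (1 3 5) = (0 2 5 1 9 4 3 8 10)(7 11) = [2, 9, 5, 8, 3, 1, 6, 11, 10, 4, 0, 7]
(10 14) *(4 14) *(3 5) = (3 5)(4 14 10) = [0, 1, 2, 5, 14, 3, 6, 7, 8, 9, 4, 11, 12, 13, 10]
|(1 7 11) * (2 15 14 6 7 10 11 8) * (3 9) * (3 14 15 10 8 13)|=30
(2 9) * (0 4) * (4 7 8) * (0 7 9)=(0 9 2)(4 7 8)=[9, 1, 0, 3, 7, 5, 6, 8, 4, 2]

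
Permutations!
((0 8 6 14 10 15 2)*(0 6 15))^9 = (0 15 6 10 8 2 14) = ((0 8 15 2 6 14 10))^9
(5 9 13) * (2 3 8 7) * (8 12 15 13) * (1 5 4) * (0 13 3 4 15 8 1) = (0 13 15 3 12 8 7 2 4)(1 5 9) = [13, 5, 4, 12, 0, 9, 6, 2, 7, 1, 10, 11, 8, 15, 14, 3]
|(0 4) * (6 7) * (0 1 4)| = |(1 4)(6 7)| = 2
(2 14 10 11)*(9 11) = (2 14 10 9 11) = [0, 1, 14, 3, 4, 5, 6, 7, 8, 11, 9, 2, 12, 13, 10]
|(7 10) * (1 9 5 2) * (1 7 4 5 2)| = 7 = |(1 9 2 7 10 4 5)|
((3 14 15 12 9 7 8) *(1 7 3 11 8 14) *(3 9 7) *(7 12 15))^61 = ((15)(1 3)(7 14)(8 11))^61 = (15)(1 3)(7 14)(8 11)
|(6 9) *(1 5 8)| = 6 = |(1 5 8)(6 9)|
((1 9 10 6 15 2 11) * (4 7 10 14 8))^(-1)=((1 9 14 8 4 7 10 6 15 2 11))^(-1)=(1 11 2 15 6 10 7 4 8 14 9)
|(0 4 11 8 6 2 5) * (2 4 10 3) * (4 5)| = |(0 10 3 2 4 11 8 6 5)| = 9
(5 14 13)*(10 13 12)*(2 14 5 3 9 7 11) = (2 14 12 10 13 3 9 7 11) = [0, 1, 14, 9, 4, 5, 6, 11, 8, 7, 13, 2, 10, 3, 12]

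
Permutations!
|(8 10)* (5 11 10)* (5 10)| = |(5 11)(8 10)| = 2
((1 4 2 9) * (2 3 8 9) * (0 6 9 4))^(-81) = (0 1 9 6)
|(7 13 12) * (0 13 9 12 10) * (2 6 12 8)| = 6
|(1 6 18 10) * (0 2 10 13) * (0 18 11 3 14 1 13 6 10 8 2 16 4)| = 24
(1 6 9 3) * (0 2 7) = (0 2 7)(1 6 9 3) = [2, 6, 7, 1, 4, 5, 9, 0, 8, 3]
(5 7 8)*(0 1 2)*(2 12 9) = (0 1 12 9 2)(5 7 8) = [1, 12, 0, 3, 4, 7, 6, 8, 5, 2, 10, 11, 9]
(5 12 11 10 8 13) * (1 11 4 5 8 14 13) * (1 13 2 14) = (1 11 10)(2 14)(4 5 12)(8 13) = [0, 11, 14, 3, 5, 12, 6, 7, 13, 9, 1, 10, 4, 8, 2]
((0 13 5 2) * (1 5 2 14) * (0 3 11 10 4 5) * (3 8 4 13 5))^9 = (0 5 14 1)(2 4 11 13 8 3 10) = ((0 5 14 1)(2 8 4 3 11 10 13))^9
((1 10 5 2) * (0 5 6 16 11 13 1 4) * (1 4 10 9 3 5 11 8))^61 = ((0 11 13 4)(1 9 3 5 2 10 6 16 8))^61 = (0 11 13 4)(1 16 10 5 9 8 6 2 3)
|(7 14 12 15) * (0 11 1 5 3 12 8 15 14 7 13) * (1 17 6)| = 12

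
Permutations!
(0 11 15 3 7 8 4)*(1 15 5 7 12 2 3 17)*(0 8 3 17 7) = (0 11 5)(1 15 7 3 12 2 17)(4 8) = [11, 15, 17, 12, 8, 0, 6, 3, 4, 9, 10, 5, 2, 13, 14, 7, 16, 1]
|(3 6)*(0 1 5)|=|(0 1 5)(3 6)|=6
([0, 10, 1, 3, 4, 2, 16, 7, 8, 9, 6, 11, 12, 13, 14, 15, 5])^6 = (16)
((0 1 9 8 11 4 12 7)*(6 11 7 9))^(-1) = (0 7 8 9 12 4 11 6 1)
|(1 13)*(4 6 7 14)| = |(1 13)(4 6 7 14)| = 4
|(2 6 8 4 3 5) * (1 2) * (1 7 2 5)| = 8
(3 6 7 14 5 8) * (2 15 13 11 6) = (2 15 13 11 6 7 14 5 8 3) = [0, 1, 15, 2, 4, 8, 7, 14, 3, 9, 10, 6, 12, 11, 5, 13]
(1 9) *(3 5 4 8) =(1 9)(3 5 4 8) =[0, 9, 2, 5, 8, 4, 6, 7, 3, 1]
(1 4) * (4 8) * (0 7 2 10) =(0 7 2 10)(1 8 4) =[7, 8, 10, 3, 1, 5, 6, 2, 4, 9, 0]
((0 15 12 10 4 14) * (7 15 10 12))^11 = ((0 10 4 14)(7 15))^11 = (0 14 4 10)(7 15)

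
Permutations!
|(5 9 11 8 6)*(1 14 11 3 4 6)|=|(1 14 11 8)(3 4 6 5 9)|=20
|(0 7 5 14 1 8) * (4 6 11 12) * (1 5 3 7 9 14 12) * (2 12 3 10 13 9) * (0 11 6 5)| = |(0 2 12 4 5 3 7 10 13 9 14)(1 8 11)| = 33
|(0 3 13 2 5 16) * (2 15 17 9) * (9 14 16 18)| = 28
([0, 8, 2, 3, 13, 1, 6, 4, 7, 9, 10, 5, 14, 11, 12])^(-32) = [0, 4, 2, 3, 5, 7, 6, 11, 13, 9, 10, 8, 12, 1, 14]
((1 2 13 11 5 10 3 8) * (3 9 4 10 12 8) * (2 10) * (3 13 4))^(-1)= (1 8 12 5 11 13 3 9 10)(2 4)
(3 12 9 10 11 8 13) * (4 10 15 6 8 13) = (3 12 9 15 6 8 4 10 11 13) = [0, 1, 2, 12, 10, 5, 8, 7, 4, 15, 11, 13, 9, 3, 14, 6]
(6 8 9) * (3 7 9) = (3 7 9 6 8) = [0, 1, 2, 7, 4, 5, 8, 9, 3, 6]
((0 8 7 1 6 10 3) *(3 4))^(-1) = ((0 8 7 1 6 10 4 3))^(-1) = (0 3 4 10 6 1 7 8)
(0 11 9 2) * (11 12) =[12, 1, 0, 3, 4, 5, 6, 7, 8, 2, 10, 9, 11] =(0 12 11 9 2)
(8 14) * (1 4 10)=(1 4 10)(8 14)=[0, 4, 2, 3, 10, 5, 6, 7, 14, 9, 1, 11, 12, 13, 8]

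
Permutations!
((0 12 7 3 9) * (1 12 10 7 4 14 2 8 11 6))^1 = (0 10 7 3 9)(1 12 4 14 2 8 11 6)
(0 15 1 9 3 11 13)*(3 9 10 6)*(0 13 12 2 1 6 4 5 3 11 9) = [15, 10, 1, 9, 5, 3, 11, 7, 8, 0, 4, 12, 2, 13, 14, 6] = (0 15 6 11 12 2 1 10 4 5 3 9)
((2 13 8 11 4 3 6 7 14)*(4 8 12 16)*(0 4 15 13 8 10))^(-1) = ((0 4 3 6 7 14 2 8 11 10)(12 16 15 13))^(-1) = (0 10 11 8 2 14 7 6 3 4)(12 13 15 16)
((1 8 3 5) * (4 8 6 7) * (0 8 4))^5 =((0 8 3 5 1 6 7))^5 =(0 6 5 8 7 1 3)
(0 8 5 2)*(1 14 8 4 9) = [4, 14, 0, 3, 9, 2, 6, 7, 5, 1, 10, 11, 12, 13, 8] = (0 4 9 1 14 8 5 2)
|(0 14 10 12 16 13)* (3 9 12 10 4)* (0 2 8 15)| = |(0 14 4 3 9 12 16 13 2 8 15)| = 11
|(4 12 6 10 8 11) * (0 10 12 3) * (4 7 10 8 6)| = 9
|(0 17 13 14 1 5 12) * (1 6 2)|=|(0 17 13 14 6 2 1 5 12)|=9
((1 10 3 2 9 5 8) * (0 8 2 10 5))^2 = (10)(0 1 2)(5 9 8)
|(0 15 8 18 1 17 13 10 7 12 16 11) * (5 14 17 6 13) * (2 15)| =39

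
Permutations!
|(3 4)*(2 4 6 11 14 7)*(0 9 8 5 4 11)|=28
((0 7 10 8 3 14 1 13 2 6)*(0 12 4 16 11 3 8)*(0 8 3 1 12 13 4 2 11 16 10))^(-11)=((16)(0 7)(1 4 10 8 3 14 12 2 6 13 11))^(-11)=(16)(0 7)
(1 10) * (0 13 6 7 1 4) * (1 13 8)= (0 8 1 10 4)(6 7 13)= [8, 10, 2, 3, 0, 5, 7, 13, 1, 9, 4, 11, 12, 6]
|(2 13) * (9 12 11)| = 6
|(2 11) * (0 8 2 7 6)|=|(0 8 2 11 7 6)|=6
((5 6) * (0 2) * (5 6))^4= ((6)(0 2))^4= (6)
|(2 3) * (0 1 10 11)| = 4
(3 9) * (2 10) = [0, 1, 10, 9, 4, 5, 6, 7, 8, 3, 2] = (2 10)(3 9)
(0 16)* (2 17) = [16, 1, 17, 3, 4, 5, 6, 7, 8, 9, 10, 11, 12, 13, 14, 15, 0, 2] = (0 16)(2 17)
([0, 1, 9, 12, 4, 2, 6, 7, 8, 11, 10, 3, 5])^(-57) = (2 3)(5 11)(9 12)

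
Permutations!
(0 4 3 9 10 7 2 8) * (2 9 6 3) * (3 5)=(0 4 2 8)(3 6 5)(7 9 10)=[4, 1, 8, 6, 2, 3, 5, 9, 0, 10, 7]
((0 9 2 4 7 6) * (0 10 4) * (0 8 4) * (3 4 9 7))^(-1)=(0 10 6 7)(2 9 8)(3 4)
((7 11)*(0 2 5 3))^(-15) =((0 2 5 3)(7 11))^(-15) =(0 2 5 3)(7 11)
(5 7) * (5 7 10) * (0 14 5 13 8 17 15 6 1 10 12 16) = [14, 10, 2, 3, 4, 12, 1, 7, 17, 9, 13, 11, 16, 8, 5, 6, 0, 15] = (0 14 5 12 16)(1 10 13 8 17 15 6)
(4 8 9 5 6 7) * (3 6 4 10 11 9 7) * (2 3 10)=(2 3 6 10 11 9 5 4 8 7)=[0, 1, 3, 6, 8, 4, 10, 2, 7, 5, 11, 9]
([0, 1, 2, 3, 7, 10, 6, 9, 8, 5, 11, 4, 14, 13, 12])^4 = (14)(4 10 9)(5 7 11)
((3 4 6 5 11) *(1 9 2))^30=((1 9 2)(3 4 6 5 11))^30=(11)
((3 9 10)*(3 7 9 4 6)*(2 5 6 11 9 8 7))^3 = (2 3 9 5 4 10 6 11)(7 8)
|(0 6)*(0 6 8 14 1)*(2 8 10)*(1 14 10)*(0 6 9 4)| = 15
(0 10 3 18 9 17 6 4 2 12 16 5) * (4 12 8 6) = (0 10 3 18 9 17 4 2 8 6 12 16 5) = [10, 1, 8, 18, 2, 0, 12, 7, 6, 17, 3, 11, 16, 13, 14, 15, 5, 4, 9]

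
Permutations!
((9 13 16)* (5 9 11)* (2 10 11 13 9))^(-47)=(2 10 11 5)(13 16)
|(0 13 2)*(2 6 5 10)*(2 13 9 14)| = 4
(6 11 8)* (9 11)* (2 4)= [0, 1, 4, 3, 2, 5, 9, 7, 6, 11, 10, 8]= (2 4)(6 9 11 8)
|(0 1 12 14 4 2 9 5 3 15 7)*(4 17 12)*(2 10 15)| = 12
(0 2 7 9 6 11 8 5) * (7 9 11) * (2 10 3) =(0 10 3 2 9 6 7 11 8 5) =[10, 1, 9, 2, 4, 0, 7, 11, 5, 6, 3, 8]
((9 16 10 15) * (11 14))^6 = ((9 16 10 15)(11 14))^6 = (9 10)(15 16)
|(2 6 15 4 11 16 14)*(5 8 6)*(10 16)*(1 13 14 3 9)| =14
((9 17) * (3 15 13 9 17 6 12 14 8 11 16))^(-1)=(17)(3 16 11 8 14 12 6 9 13 15)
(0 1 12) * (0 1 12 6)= (0 12 1 6)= [12, 6, 2, 3, 4, 5, 0, 7, 8, 9, 10, 11, 1]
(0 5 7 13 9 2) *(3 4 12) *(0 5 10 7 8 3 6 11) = (0 10 7 13 9 2 5 8 3 4 12 6 11) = [10, 1, 5, 4, 12, 8, 11, 13, 3, 2, 7, 0, 6, 9]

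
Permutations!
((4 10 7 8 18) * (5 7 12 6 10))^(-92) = (4 8 5 18 7)(6 10 12)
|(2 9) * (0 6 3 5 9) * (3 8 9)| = |(0 6 8 9 2)(3 5)| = 10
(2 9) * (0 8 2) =(0 8 2 9) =[8, 1, 9, 3, 4, 5, 6, 7, 2, 0]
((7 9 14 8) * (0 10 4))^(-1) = (0 4 10)(7 8 14 9)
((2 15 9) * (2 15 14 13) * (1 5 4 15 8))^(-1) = (1 8 9 15 4 5)(2 13 14)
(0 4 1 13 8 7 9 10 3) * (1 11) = (0 4 11 1 13 8 7 9 10 3) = [4, 13, 2, 0, 11, 5, 6, 9, 7, 10, 3, 1, 12, 8]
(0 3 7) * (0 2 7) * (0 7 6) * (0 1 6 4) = (0 3 7 2 4)(1 6) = [3, 6, 4, 7, 0, 5, 1, 2]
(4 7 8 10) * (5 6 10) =(4 7 8 5 6 10) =[0, 1, 2, 3, 7, 6, 10, 8, 5, 9, 4]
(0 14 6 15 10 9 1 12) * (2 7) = (0 14 6 15 10 9 1 12)(2 7) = [14, 12, 7, 3, 4, 5, 15, 2, 8, 1, 9, 11, 0, 13, 6, 10]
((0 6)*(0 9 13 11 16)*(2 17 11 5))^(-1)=((0 6 9 13 5 2 17 11 16))^(-1)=(0 16 11 17 2 5 13 9 6)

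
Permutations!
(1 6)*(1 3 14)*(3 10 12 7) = (1 6 10 12 7 3 14) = [0, 6, 2, 14, 4, 5, 10, 3, 8, 9, 12, 11, 7, 13, 1]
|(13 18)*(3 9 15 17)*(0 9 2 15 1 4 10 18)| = 28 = |(0 9 1 4 10 18 13)(2 15 17 3)|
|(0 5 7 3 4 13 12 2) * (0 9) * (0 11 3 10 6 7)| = |(0 5)(2 9 11 3 4 13 12)(6 7 10)| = 42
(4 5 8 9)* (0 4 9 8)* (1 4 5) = (9)(0 5)(1 4) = [5, 4, 2, 3, 1, 0, 6, 7, 8, 9]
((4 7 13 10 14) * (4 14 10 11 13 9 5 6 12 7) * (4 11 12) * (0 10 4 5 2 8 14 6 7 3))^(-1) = (0 3 12 13 11 4 10)(2 9 7 5 6 14 8)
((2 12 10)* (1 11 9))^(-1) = ((1 11 9)(2 12 10))^(-1) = (1 9 11)(2 10 12)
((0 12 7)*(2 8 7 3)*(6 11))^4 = (0 8 3)(2 12 7)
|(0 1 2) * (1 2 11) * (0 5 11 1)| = 4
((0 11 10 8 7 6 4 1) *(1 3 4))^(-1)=((0 11 10 8 7 6 1)(3 4))^(-1)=(0 1 6 7 8 10 11)(3 4)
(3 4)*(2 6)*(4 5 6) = (2 4 3 5 6) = [0, 1, 4, 5, 3, 6, 2]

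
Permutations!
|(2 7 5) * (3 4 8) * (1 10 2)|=15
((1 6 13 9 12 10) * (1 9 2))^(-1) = ((1 6 13 2)(9 12 10))^(-1) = (1 2 13 6)(9 10 12)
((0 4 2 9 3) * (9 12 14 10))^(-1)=(0 3 9 10 14 12 2 4)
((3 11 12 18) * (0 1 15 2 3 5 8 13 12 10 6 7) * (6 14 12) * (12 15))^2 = (0 12 5 13 7 1 18 8 6)(2 11 14)(3 10 15)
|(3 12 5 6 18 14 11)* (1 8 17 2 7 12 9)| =13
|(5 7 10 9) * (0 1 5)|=6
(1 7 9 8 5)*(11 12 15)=(1 7 9 8 5)(11 12 15)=[0, 7, 2, 3, 4, 1, 6, 9, 5, 8, 10, 12, 15, 13, 14, 11]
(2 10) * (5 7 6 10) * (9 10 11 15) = (2 5 7 6 11 15 9 10) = [0, 1, 5, 3, 4, 7, 11, 6, 8, 10, 2, 15, 12, 13, 14, 9]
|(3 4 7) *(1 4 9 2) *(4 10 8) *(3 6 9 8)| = |(1 10 3 8 4 7 6 9 2)| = 9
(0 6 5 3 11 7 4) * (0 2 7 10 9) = (0 6 5 3 11 10 9)(2 7 4) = [6, 1, 7, 11, 2, 3, 5, 4, 8, 0, 9, 10]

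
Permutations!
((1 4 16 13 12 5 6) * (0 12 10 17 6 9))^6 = (0 5)(1 6 17 10 13 16 4)(9 12)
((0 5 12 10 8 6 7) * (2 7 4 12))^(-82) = ((0 5 2 7)(4 12 10 8 6))^(-82) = (0 2)(4 8 12 6 10)(5 7)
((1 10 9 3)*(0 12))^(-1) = (0 12)(1 3 9 10)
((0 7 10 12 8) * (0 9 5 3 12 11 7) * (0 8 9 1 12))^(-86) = (0 5 12 8 3 9 1)(7 10 11)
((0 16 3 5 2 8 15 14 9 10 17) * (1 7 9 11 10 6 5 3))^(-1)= (0 17 10 11 14 15 8 2 5 6 9 7 1 16)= ((0 16 1 7 9 6 5 2 8 15 14 11 10 17))^(-1)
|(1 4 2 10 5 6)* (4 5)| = |(1 5 6)(2 10 4)| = 3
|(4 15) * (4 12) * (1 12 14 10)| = 6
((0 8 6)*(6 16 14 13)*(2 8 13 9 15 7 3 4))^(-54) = (16)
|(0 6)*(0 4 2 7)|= 5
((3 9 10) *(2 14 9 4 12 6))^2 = ((2 14 9 10 3 4 12 6))^2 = (2 9 3 12)(4 6 14 10)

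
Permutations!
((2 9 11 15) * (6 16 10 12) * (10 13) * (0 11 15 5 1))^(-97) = ((0 11 5 1)(2 9 15)(6 16 13 10 12))^(-97) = (0 1 5 11)(2 15 9)(6 10 16 12 13)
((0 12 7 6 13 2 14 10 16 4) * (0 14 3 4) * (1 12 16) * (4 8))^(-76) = (16)(1 12 7 6 13 2 3 8 4 14 10)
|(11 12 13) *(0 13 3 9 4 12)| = 12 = |(0 13 11)(3 9 4 12)|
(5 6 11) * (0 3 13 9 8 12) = (0 3 13 9 8 12)(5 6 11) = [3, 1, 2, 13, 4, 6, 11, 7, 12, 8, 10, 5, 0, 9]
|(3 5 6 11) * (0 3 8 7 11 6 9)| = |(0 3 5 9)(7 11 8)| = 12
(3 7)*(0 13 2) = (0 13 2)(3 7) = [13, 1, 0, 7, 4, 5, 6, 3, 8, 9, 10, 11, 12, 2]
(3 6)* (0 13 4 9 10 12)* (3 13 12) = (0 12)(3 6 13 4 9 10) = [12, 1, 2, 6, 9, 5, 13, 7, 8, 10, 3, 11, 0, 4]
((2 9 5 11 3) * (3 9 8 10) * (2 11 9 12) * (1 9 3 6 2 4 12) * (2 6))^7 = (1 5 11 9 3)(2 8 10)(4 12) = ((1 9 5 3 11)(2 8 10)(4 12))^7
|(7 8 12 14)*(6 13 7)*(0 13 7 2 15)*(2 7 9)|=|(0 13 7 8 12 14 6 9 2 15)|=10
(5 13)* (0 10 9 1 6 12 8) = (0 10 9 1 6 12 8)(5 13) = [10, 6, 2, 3, 4, 13, 12, 7, 0, 1, 9, 11, 8, 5]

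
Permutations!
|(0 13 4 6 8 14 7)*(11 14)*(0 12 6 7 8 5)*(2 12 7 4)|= 6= |(0 13 2 12 6 5)(8 11 14)|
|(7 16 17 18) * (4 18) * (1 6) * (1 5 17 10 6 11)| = 8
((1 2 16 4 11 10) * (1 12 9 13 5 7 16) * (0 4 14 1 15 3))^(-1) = (0 3 15 2 1 14 16 7 5 13 9 12 10 11 4)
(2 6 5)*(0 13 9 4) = (0 13 9 4)(2 6 5) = [13, 1, 6, 3, 0, 2, 5, 7, 8, 4, 10, 11, 12, 9]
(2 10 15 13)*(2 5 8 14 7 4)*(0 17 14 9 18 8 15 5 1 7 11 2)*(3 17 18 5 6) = [18, 7, 10, 17, 0, 15, 3, 4, 9, 5, 6, 2, 12, 1, 11, 13, 16, 14, 8] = (0 18 8 9 5 15 13 1 7 4)(2 10 6 3 17 14 11)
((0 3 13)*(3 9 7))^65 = (13) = ((0 9 7 3 13))^65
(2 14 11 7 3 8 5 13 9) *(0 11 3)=(0 11 7)(2 14 3 8 5 13 9)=[11, 1, 14, 8, 4, 13, 6, 0, 5, 2, 10, 7, 12, 9, 3]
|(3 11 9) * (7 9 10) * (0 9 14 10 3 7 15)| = 6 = |(0 9 7 14 10 15)(3 11)|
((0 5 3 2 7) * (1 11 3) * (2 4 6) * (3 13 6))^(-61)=(0 11 2 5 13 7 1 6)(3 4)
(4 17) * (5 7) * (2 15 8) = (2 15 8)(4 17)(5 7) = [0, 1, 15, 3, 17, 7, 6, 5, 2, 9, 10, 11, 12, 13, 14, 8, 16, 4]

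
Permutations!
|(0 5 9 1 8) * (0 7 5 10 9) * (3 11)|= 14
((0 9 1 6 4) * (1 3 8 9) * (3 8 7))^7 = ((0 1 6 4)(3 7)(8 9))^7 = (0 4 6 1)(3 7)(8 9)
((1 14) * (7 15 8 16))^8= (16)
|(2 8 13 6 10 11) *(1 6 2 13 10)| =|(1 6)(2 8 10 11 13)| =10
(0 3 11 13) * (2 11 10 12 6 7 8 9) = [3, 1, 11, 10, 4, 5, 7, 8, 9, 2, 12, 13, 6, 0] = (0 3 10 12 6 7 8 9 2 11 13)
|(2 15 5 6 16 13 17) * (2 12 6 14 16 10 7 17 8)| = |(2 15 5 14 16 13 8)(6 10 7 17 12)| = 35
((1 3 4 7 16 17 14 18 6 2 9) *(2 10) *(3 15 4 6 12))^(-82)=(1 4 16 14 12 6 2)(3 10 9 15 7 17 18)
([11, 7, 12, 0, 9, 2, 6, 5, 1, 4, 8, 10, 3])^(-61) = (0 3 12 2 5 7 1 8 10 11)(4 9)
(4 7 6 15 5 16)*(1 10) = (1 10)(4 7 6 15 5 16) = [0, 10, 2, 3, 7, 16, 15, 6, 8, 9, 1, 11, 12, 13, 14, 5, 4]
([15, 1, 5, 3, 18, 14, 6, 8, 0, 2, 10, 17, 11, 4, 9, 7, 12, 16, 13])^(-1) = (0 8 7 15)(2 9 14 5)(4 13 18)(11 12 16 17)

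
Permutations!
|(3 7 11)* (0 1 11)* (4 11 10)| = 7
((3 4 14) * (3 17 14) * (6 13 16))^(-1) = (3 4)(6 16 13)(14 17)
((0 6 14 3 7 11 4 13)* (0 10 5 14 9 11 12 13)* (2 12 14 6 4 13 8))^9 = (14)(0 4)(5 11)(6 13)(9 10)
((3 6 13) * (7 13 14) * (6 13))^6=((3 13)(6 14 7))^6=(14)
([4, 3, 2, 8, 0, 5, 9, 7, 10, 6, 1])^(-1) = (0 4)(1 10 8 3)(6 9)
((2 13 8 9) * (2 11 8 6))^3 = ((2 13 6)(8 9 11))^3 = (13)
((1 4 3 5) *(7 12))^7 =(1 5 3 4)(7 12) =((1 4 3 5)(7 12))^7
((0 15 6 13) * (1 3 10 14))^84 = (15)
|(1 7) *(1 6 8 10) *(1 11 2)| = 7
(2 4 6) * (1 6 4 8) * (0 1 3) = (0 1 6 2 8 3) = [1, 6, 8, 0, 4, 5, 2, 7, 3]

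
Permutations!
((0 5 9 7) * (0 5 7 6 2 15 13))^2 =((0 7 5 9 6 2 15 13))^2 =(0 5 6 15)(2 13 7 9)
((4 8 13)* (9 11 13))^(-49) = (4 8 9 11 13)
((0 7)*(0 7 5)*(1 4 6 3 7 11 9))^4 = (1 7 4 11 6 9 3)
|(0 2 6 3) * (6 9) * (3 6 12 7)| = 6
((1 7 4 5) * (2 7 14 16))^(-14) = (16)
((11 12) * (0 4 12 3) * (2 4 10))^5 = ((0 10 2 4 12 11 3))^5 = (0 11 4 10 3 12 2)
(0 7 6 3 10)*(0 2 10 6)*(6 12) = (0 7)(2 10)(3 12 6) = [7, 1, 10, 12, 4, 5, 3, 0, 8, 9, 2, 11, 6]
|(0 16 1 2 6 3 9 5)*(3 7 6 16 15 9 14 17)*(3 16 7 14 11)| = |(0 15 9 5)(1 2 7 6 14 17 16)(3 11)| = 28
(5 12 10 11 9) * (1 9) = (1 9 5 12 10 11) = [0, 9, 2, 3, 4, 12, 6, 7, 8, 5, 11, 1, 10]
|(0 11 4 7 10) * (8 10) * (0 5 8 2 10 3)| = |(0 11 4 7 2 10 5 8 3)| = 9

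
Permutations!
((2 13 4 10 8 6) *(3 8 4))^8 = (2 8 13 6 3)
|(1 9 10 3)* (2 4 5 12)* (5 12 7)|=12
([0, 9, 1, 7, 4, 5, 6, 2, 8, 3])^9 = [0, 2, 7, 9, 4, 5, 6, 3, 8, 1]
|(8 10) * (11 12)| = |(8 10)(11 12)| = 2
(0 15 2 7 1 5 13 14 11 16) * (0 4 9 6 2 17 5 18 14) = [15, 18, 7, 3, 9, 13, 2, 1, 8, 6, 10, 16, 12, 0, 11, 17, 4, 5, 14] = (0 15 17 5 13)(1 18 14 11 16 4 9 6 2 7)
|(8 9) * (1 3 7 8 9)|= 4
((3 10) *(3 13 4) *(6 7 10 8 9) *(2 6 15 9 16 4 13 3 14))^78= (2 16 10)(3 6 4)(7 14 8)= ((2 6 7 10 3 8 16 4 14)(9 15))^78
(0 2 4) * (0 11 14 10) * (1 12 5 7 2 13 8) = [13, 12, 4, 3, 11, 7, 6, 2, 1, 9, 0, 14, 5, 8, 10] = (0 13 8 1 12 5 7 2 4 11 14 10)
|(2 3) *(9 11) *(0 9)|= 6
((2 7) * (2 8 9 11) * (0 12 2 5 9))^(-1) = (0 8 7 2 12)(5 11 9)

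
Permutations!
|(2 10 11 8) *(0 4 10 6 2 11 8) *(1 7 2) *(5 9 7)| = |(0 4 10 8 11)(1 5 9 7 2 6)| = 30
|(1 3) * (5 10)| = |(1 3)(5 10)| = 2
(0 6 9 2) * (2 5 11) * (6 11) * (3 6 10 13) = (0 11 2)(3 6 9 5 10 13) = [11, 1, 0, 6, 4, 10, 9, 7, 8, 5, 13, 2, 12, 3]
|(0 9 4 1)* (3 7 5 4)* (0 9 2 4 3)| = 15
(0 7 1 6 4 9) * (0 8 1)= (0 7)(1 6 4 9 8)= [7, 6, 2, 3, 9, 5, 4, 0, 1, 8]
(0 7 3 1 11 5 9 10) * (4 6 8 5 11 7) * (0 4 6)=(11)(0 6 8 5 9 10 4)(1 7 3)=[6, 7, 2, 1, 0, 9, 8, 3, 5, 10, 4, 11]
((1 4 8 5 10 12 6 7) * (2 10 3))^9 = ((1 4 8 5 3 2 10 12 6 7))^9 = (1 7 6 12 10 2 3 5 8 4)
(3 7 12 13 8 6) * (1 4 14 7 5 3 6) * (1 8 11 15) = [0, 4, 2, 5, 14, 3, 6, 12, 8, 9, 10, 15, 13, 11, 7, 1] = (1 4 14 7 12 13 11 15)(3 5)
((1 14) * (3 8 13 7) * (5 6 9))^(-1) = ((1 14)(3 8 13 7)(5 6 9))^(-1) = (1 14)(3 7 13 8)(5 9 6)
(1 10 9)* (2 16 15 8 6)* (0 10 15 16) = (16)(0 10 9 1 15 8 6 2) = [10, 15, 0, 3, 4, 5, 2, 7, 6, 1, 9, 11, 12, 13, 14, 8, 16]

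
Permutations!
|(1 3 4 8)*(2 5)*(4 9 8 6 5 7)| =|(1 3 9 8)(2 7 4 6 5)| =20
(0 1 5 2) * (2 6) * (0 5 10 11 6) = (0 1 10 11 6 2 5) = [1, 10, 5, 3, 4, 0, 2, 7, 8, 9, 11, 6]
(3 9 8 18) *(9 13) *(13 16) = (3 16 13 9 8 18) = [0, 1, 2, 16, 4, 5, 6, 7, 18, 8, 10, 11, 12, 9, 14, 15, 13, 17, 3]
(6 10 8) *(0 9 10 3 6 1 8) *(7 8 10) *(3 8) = (0 9 7 3 6 8 1 10) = [9, 10, 2, 6, 4, 5, 8, 3, 1, 7, 0]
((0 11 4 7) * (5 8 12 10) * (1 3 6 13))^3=(0 7 4 11)(1 13 6 3)(5 10 12 8)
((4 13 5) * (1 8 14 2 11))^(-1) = (1 11 2 14 8)(4 5 13)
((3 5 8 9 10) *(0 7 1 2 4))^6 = ((0 7 1 2 4)(3 5 8 9 10))^6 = (0 7 1 2 4)(3 5 8 9 10)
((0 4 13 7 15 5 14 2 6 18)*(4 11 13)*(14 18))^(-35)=(18)(2 6 14)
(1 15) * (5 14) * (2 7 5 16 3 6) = (1 15)(2 7 5 14 16 3 6) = [0, 15, 7, 6, 4, 14, 2, 5, 8, 9, 10, 11, 12, 13, 16, 1, 3]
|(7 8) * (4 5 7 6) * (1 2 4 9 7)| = |(1 2 4 5)(6 9 7 8)| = 4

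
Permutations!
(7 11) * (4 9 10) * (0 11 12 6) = (0 11 7 12 6)(4 9 10) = [11, 1, 2, 3, 9, 5, 0, 12, 8, 10, 4, 7, 6]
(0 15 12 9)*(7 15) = (0 7 15 12 9) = [7, 1, 2, 3, 4, 5, 6, 15, 8, 0, 10, 11, 9, 13, 14, 12]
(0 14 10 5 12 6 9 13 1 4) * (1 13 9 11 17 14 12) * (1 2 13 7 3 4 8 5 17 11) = (0 12 6 1 8 5 2 13 7 3 4)(10 17 14) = [12, 8, 13, 4, 0, 2, 1, 3, 5, 9, 17, 11, 6, 7, 10, 15, 16, 14]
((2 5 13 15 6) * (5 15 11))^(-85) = (2 6 15)(5 11 13)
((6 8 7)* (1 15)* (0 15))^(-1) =(0 1 15)(6 7 8)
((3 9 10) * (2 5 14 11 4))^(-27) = (2 11 5 4 14)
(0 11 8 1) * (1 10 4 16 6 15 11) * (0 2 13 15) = [1, 2, 13, 3, 16, 5, 0, 7, 10, 9, 4, 8, 12, 15, 14, 11, 6] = (0 1 2 13 15 11 8 10 4 16 6)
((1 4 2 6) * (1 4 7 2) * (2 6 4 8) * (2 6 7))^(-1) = ((1 2 4)(6 8))^(-1) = (1 4 2)(6 8)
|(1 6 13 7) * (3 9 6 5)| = |(1 5 3 9 6 13 7)| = 7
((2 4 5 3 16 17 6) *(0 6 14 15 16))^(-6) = (14 16)(15 17)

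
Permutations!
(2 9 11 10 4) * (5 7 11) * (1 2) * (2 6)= (1 6 2 9 5 7 11 10 4)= [0, 6, 9, 3, 1, 7, 2, 11, 8, 5, 4, 10]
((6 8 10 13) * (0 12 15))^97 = ((0 12 15)(6 8 10 13))^97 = (0 12 15)(6 8 10 13)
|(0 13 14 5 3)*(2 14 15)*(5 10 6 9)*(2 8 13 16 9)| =60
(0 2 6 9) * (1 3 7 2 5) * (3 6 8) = (0 5 1 6 9)(2 8 3 7) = [5, 6, 8, 7, 4, 1, 9, 2, 3, 0]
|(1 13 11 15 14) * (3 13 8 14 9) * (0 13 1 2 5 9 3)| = |(0 13 11 15 3 1 8 14 2 5 9)| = 11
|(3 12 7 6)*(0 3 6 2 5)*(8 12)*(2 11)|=8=|(0 3 8 12 7 11 2 5)|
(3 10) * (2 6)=(2 6)(3 10)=[0, 1, 6, 10, 4, 5, 2, 7, 8, 9, 3]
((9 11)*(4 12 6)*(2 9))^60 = ((2 9 11)(4 12 6))^60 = (12)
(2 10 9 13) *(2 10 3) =[0, 1, 3, 2, 4, 5, 6, 7, 8, 13, 9, 11, 12, 10] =(2 3)(9 13 10)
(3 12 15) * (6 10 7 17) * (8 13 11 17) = (3 12 15)(6 10 7 8 13 11 17) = [0, 1, 2, 12, 4, 5, 10, 8, 13, 9, 7, 17, 15, 11, 14, 3, 16, 6]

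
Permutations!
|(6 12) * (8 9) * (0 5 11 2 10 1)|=6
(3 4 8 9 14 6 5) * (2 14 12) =(2 14 6 5 3 4 8 9 12) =[0, 1, 14, 4, 8, 3, 5, 7, 9, 12, 10, 11, 2, 13, 6]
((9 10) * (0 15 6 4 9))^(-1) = ((0 15 6 4 9 10))^(-1) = (0 10 9 4 6 15)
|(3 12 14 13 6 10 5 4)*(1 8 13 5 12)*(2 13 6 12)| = 11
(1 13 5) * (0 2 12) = (0 2 12)(1 13 5) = [2, 13, 12, 3, 4, 1, 6, 7, 8, 9, 10, 11, 0, 5]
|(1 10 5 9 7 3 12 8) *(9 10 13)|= 14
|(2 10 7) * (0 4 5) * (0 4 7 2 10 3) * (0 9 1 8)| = 8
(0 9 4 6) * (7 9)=(0 7 9 4 6)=[7, 1, 2, 3, 6, 5, 0, 9, 8, 4]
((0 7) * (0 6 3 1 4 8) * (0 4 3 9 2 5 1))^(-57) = (0 3 1 5 2 9 6 7)(4 8)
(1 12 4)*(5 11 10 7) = (1 12 4)(5 11 10 7) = [0, 12, 2, 3, 1, 11, 6, 5, 8, 9, 7, 10, 4]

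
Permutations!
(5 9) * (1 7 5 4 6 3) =(1 7 5 9 4 6 3) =[0, 7, 2, 1, 6, 9, 3, 5, 8, 4]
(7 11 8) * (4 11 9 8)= (4 11)(7 9 8)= [0, 1, 2, 3, 11, 5, 6, 9, 7, 8, 10, 4]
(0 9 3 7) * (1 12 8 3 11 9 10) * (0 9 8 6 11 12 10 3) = (0 3 7 9 12 6 11 8)(1 10) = [3, 10, 2, 7, 4, 5, 11, 9, 0, 12, 1, 8, 6]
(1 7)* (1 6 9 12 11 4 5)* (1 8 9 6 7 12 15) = (1 12 11 4 5 8 9 15) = [0, 12, 2, 3, 5, 8, 6, 7, 9, 15, 10, 4, 11, 13, 14, 1]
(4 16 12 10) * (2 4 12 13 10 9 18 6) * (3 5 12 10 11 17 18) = (2 4 16 13 11 17 18 6)(3 5 12 9) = [0, 1, 4, 5, 16, 12, 2, 7, 8, 3, 10, 17, 9, 11, 14, 15, 13, 18, 6]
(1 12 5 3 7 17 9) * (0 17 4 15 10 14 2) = (0 17 9 1 12 5 3 7 4 15 10 14 2) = [17, 12, 0, 7, 15, 3, 6, 4, 8, 1, 14, 11, 5, 13, 2, 10, 16, 9]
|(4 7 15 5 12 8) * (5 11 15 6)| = 6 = |(4 7 6 5 12 8)(11 15)|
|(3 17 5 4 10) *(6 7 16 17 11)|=|(3 11 6 7 16 17 5 4 10)|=9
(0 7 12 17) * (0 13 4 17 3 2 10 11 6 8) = (0 7 12 3 2 10 11 6 8)(4 17 13) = [7, 1, 10, 2, 17, 5, 8, 12, 0, 9, 11, 6, 3, 4, 14, 15, 16, 13]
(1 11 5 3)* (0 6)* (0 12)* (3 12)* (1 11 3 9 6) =(0 1 3 11 5 12)(6 9) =[1, 3, 2, 11, 4, 12, 9, 7, 8, 6, 10, 5, 0]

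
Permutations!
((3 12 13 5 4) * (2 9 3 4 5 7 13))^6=((2 9 3 12)(7 13))^6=(13)(2 3)(9 12)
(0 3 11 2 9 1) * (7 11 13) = (0 3 13 7 11 2 9 1) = [3, 0, 9, 13, 4, 5, 6, 11, 8, 1, 10, 2, 12, 7]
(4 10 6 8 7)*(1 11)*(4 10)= [0, 11, 2, 3, 4, 5, 8, 10, 7, 9, 6, 1]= (1 11)(6 8 7 10)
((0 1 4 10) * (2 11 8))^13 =(0 1 4 10)(2 11 8)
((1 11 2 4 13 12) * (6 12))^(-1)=((1 11 2 4 13 6 12))^(-1)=(1 12 6 13 4 2 11)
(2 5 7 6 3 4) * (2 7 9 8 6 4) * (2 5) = (3 5 9 8 6)(4 7) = [0, 1, 2, 5, 7, 9, 3, 4, 6, 8]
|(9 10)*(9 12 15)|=|(9 10 12 15)|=4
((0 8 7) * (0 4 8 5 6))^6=((0 5 6)(4 8 7))^6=(8)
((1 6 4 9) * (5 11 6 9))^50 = ((1 9)(4 5 11 6))^50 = (4 11)(5 6)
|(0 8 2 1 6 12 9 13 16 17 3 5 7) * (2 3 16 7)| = |(0 8 3 5 2 1 6 12 9 13 7)(16 17)| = 22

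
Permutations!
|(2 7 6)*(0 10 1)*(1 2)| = 6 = |(0 10 2 7 6 1)|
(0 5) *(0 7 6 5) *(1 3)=(1 3)(5 7 6)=[0, 3, 2, 1, 4, 7, 5, 6]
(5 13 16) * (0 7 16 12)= [7, 1, 2, 3, 4, 13, 6, 16, 8, 9, 10, 11, 0, 12, 14, 15, 5]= (0 7 16 5 13 12)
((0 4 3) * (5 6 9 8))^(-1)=(0 3 4)(5 8 9 6)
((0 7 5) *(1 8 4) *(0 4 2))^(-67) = (0 4 2 5 8 7 1)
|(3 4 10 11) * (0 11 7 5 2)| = 8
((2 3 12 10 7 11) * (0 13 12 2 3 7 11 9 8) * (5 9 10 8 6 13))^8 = (0 5 9 6 13 12 8)(2 11 7 3 10)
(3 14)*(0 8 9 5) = [8, 1, 2, 14, 4, 0, 6, 7, 9, 5, 10, 11, 12, 13, 3] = (0 8 9 5)(3 14)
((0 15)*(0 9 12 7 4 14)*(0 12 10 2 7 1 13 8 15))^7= (1 7 15 12 2 8 14 10 13 4 9)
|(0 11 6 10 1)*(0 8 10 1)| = |(0 11 6 1 8 10)| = 6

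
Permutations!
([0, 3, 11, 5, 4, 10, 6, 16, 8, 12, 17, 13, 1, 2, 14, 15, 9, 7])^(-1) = [0, 12, 13, 1, 4, 3, 6, 17, 8, 16, 5, 2, 9, 11, 14, 15, 7, 10]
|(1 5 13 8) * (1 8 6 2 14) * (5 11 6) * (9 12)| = 10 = |(1 11 6 2 14)(5 13)(9 12)|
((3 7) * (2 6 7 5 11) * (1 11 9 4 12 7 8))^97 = ((1 11 2 6 8)(3 5 9 4 12 7))^97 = (1 2 8 11 6)(3 5 9 4 12 7)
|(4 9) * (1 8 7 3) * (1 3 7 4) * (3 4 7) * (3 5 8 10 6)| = |(1 10 6 3 4 9)(5 8 7)| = 6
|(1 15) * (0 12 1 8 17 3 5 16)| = 9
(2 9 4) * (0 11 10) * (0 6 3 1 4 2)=(0 11 10 6 3 1 4)(2 9)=[11, 4, 9, 1, 0, 5, 3, 7, 8, 2, 6, 10]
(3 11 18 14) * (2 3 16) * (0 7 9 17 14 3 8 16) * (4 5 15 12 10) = [7, 1, 8, 11, 5, 15, 6, 9, 16, 17, 4, 18, 10, 13, 0, 12, 2, 14, 3] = (0 7 9 17 14)(2 8 16)(3 11 18)(4 5 15 12 10)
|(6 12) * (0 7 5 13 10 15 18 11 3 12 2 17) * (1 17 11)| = |(0 7 5 13 10 15 18 1 17)(2 11 3 12 6)| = 45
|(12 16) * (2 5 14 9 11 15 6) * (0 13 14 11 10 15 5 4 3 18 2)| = |(0 13 14 9 10 15 6)(2 4 3 18)(5 11)(12 16)| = 28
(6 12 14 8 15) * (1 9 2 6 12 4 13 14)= (1 9 2 6 4 13 14 8 15 12)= [0, 9, 6, 3, 13, 5, 4, 7, 15, 2, 10, 11, 1, 14, 8, 12]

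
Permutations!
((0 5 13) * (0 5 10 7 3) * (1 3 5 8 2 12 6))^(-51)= (0 13 6 10 8 1 7 2 3 5 12)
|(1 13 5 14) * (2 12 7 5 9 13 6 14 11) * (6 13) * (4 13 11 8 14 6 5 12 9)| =14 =|(1 11 2 9 5 8 14)(4 13)(7 12)|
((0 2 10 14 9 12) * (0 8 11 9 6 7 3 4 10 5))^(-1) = ((0 2 5)(3 4 10 14 6 7)(8 11 9 12))^(-1) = (0 5 2)(3 7 6 14 10 4)(8 12 9 11)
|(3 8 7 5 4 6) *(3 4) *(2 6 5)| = 7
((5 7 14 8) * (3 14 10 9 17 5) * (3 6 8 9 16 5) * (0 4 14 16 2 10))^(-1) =(0 7 5 16 3 17 9 14 4)(2 10)(6 8) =((0 4 14 9 17 3 16 5 7)(2 10)(6 8))^(-1)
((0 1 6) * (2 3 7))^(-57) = ((0 1 6)(2 3 7))^(-57) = (7)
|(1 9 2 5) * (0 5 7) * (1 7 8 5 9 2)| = 7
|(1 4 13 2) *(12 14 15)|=12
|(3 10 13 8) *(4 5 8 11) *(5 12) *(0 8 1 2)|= |(0 8 3 10 13 11 4 12 5 1 2)|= 11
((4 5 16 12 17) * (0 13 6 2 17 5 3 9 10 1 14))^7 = (0 9 2 14 3 6 1 4 13 10 17)(5 16 12)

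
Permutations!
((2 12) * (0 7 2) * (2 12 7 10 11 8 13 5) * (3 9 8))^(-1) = (0 12 7 2 5 13 8 9 3 11 10)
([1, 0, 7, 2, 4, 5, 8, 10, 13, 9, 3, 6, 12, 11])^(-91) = (0 1)(2 7 10 3)(6 8 13 11)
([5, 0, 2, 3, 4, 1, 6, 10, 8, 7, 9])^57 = [0, 1, 2, 3, 4, 5, 6, 7, 8, 9, 10]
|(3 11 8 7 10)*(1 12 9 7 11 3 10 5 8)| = 7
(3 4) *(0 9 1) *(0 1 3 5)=[9, 1, 2, 4, 5, 0, 6, 7, 8, 3]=(0 9 3 4 5)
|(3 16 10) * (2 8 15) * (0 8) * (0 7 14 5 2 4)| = |(0 8 15 4)(2 7 14 5)(3 16 10)| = 12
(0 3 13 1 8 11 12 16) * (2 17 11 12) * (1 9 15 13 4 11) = [3, 8, 17, 4, 11, 5, 6, 7, 12, 15, 10, 2, 16, 9, 14, 13, 0, 1] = (0 3 4 11 2 17 1 8 12 16)(9 15 13)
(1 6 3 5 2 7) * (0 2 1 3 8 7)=(0 2)(1 6 8 7 3 5)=[2, 6, 0, 5, 4, 1, 8, 3, 7]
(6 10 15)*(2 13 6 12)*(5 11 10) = (2 13 6 5 11 10 15 12) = [0, 1, 13, 3, 4, 11, 5, 7, 8, 9, 15, 10, 2, 6, 14, 12]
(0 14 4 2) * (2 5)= (0 14 4 5 2)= [14, 1, 0, 3, 5, 2, 6, 7, 8, 9, 10, 11, 12, 13, 4]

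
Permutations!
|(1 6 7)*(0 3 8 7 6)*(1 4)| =6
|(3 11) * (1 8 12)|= |(1 8 12)(3 11)|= 6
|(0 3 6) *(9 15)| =6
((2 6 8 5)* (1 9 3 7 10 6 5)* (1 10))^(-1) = (1 7 3 9)(2 5)(6 10 8)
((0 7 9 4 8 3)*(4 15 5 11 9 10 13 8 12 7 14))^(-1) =(0 3 8 13 10 7 12 4 14)(5 15 9 11)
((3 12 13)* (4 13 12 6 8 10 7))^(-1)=((3 6 8 10 7 4 13))^(-1)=(3 13 4 7 10 8 6)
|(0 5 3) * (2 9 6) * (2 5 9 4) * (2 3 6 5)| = |(0 9 5 6 2 4 3)| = 7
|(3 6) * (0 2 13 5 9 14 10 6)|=9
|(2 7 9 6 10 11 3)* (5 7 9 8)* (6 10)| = |(2 9 10 11 3)(5 7 8)| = 15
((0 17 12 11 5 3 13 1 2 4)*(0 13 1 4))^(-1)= (0 2 1 3 5 11 12 17)(4 13)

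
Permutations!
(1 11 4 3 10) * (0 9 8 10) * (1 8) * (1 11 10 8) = (0 9 11 4 3)(1 10) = [9, 10, 2, 0, 3, 5, 6, 7, 8, 11, 1, 4]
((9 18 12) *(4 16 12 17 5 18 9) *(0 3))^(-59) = (0 3)(4 16 12)(5 18 17)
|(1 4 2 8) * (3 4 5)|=6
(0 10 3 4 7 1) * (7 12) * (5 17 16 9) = [10, 0, 2, 4, 12, 17, 6, 1, 8, 5, 3, 11, 7, 13, 14, 15, 9, 16] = (0 10 3 4 12 7 1)(5 17 16 9)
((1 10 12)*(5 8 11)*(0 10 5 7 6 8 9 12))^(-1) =((0 10)(1 5 9 12)(6 8 11 7))^(-1) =(0 10)(1 12 9 5)(6 7 11 8)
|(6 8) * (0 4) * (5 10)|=|(0 4)(5 10)(6 8)|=2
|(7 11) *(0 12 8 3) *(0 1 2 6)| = 14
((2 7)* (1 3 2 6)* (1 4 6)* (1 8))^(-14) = ((1 3 2 7 8)(4 6))^(-14) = (1 3 2 7 8)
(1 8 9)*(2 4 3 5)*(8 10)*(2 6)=(1 10 8 9)(2 4 3 5 6)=[0, 10, 4, 5, 3, 6, 2, 7, 9, 1, 8]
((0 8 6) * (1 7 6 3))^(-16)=(0 3 7)(1 6 8)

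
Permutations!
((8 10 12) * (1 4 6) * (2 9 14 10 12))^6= ((1 4 6)(2 9 14 10)(8 12))^6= (2 14)(9 10)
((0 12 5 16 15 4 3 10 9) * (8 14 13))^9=(16)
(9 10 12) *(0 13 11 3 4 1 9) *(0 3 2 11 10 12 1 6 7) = (0 13 10 1 9 12 3 4 6 7)(2 11) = [13, 9, 11, 4, 6, 5, 7, 0, 8, 12, 1, 2, 3, 10]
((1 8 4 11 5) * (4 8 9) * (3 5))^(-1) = (1 5 3 11 4 9)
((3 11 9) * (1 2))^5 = ((1 2)(3 11 9))^5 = (1 2)(3 9 11)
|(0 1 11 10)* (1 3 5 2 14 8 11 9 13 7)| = |(0 3 5 2 14 8 11 10)(1 9 13 7)| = 8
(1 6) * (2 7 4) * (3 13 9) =(1 6)(2 7 4)(3 13 9) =[0, 6, 7, 13, 2, 5, 1, 4, 8, 3, 10, 11, 12, 9]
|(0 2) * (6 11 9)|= 6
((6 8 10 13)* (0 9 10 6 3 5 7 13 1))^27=(0 1 10 9)(3 13 7 5)(6 8)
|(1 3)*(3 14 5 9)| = 5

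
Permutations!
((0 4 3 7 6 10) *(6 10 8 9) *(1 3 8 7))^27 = ((0 4 8 9 6 7 10)(1 3))^27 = (0 10 7 6 9 8 4)(1 3)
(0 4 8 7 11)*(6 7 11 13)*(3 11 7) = [4, 1, 2, 11, 8, 5, 3, 13, 7, 9, 10, 0, 12, 6] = (0 4 8 7 13 6 3 11)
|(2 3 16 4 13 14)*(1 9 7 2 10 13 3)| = 12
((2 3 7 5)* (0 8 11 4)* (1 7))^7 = (0 4 11 8)(1 5 3 7 2)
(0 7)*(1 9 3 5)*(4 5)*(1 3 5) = (0 7)(1 9 5 3 4) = [7, 9, 2, 4, 1, 3, 6, 0, 8, 5]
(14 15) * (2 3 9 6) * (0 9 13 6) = (0 9)(2 3 13 6)(14 15) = [9, 1, 3, 13, 4, 5, 2, 7, 8, 0, 10, 11, 12, 6, 15, 14]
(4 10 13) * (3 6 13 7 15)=(3 6 13 4 10 7 15)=[0, 1, 2, 6, 10, 5, 13, 15, 8, 9, 7, 11, 12, 4, 14, 3]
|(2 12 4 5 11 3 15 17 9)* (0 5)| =10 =|(0 5 11 3 15 17 9 2 12 4)|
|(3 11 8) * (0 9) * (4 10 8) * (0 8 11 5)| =15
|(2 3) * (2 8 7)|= |(2 3 8 7)|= 4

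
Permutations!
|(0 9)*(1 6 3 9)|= 5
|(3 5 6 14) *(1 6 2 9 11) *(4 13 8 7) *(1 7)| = 12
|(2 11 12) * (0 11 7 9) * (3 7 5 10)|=9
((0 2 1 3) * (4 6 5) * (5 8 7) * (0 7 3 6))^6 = (0 7 6)(1 4 3)(2 5 8)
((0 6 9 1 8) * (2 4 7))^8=((0 6 9 1 8)(2 4 7))^8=(0 1 6 8 9)(2 7 4)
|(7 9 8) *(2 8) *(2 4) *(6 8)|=|(2 6 8 7 9 4)|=6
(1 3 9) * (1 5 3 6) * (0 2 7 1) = (0 2 7 1 6)(3 9 5) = [2, 6, 7, 9, 4, 3, 0, 1, 8, 5]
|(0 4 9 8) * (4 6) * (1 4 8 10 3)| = 15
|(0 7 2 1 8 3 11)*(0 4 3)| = |(0 7 2 1 8)(3 11 4)| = 15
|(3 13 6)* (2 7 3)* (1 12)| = 10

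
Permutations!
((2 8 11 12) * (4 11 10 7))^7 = ((2 8 10 7 4 11 12))^7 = (12)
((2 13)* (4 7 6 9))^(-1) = (2 13)(4 9 6 7)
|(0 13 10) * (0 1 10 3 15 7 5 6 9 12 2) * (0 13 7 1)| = 12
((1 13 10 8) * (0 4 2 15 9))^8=((0 4 2 15 9)(1 13 10 8))^8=(0 15 4 9 2)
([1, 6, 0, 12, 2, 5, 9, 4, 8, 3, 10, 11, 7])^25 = [4, 2, 7, 6, 12, 5, 0, 3, 8, 1, 10, 11, 9]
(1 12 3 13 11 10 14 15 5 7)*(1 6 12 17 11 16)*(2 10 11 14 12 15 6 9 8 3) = (1 17 14 6 15 5 7 9 8 3 13 16)(2 10 12) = [0, 17, 10, 13, 4, 7, 15, 9, 3, 8, 12, 11, 2, 16, 6, 5, 1, 14]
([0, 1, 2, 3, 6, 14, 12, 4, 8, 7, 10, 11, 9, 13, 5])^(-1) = [0, 1, 2, 3, 7, 14, 4, 9, 8, 12, 10, 11, 6, 13, 5]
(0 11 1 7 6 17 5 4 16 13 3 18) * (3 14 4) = (0 11 1 7 6 17 5 3 18)(4 16 13 14) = [11, 7, 2, 18, 16, 3, 17, 6, 8, 9, 10, 1, 12, 14, 4, 15, 13, 5, 0]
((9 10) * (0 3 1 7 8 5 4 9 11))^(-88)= (0 1 8 4 10)(3 7 5 9 11)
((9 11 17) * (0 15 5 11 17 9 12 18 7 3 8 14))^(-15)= ((0 15 5 11 9 17 12 18 7 3 8 14))^(-15)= (0 3 12 11)(5 14 7 17)(8 18 9 15)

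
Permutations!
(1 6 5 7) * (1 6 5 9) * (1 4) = (1 5 7 6 9 4) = [0, 5, 2, 3, 1, 7, 9, 6, 8, 4]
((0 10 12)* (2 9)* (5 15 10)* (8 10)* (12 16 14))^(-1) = ((0 5 15 8 10 16 14 12)(2 9))^(-1) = (0 12 14 16 10 8 15 5)(2 9)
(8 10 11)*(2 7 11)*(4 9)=(2 7 11 8 10)(4 9)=[0, 1, 7, 3, 9, 5, 6, 11, 10, 4, 2, 8]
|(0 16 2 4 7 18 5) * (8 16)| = 8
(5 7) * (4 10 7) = (4 10 7 5) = [0, 1, 2, 3, 10, 4, 6, 5, 8, 9, 7]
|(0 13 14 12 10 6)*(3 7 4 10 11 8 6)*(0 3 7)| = 24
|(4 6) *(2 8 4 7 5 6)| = |(2 8 4)(5 6 7)| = 3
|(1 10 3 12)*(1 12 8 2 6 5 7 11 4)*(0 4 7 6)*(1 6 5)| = |(12)(0 4 6 1 10 3 8 2)(7 11)| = 8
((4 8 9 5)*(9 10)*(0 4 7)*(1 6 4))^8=(0 7 5 9 10 8 4 6 1)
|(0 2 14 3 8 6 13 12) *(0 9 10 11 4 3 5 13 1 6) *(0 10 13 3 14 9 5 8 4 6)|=|(0 2 9 13 12 5 3 4 14 8 10 11 6 1)|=14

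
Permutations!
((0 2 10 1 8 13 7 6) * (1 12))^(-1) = (0 6 7 13 8 1 12 10 2)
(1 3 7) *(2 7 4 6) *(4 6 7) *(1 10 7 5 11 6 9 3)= (2 4 5 11 6)(3 9)(7 10)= [0, 1, 4, 9, 5, 11, 2, 10, 8, 3, 7, 6]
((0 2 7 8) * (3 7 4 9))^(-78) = ((0 2 4 9 3 7 8))^(-78) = (0 8 7 3 9 4 2)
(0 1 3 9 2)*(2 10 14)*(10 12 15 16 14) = [1, 3, 0, 9, 4, 5, 6, 7, 8, 12, 10, 11, 15, 13, 2, 16, 14] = (0 1 3 9 12 15 16 14 2)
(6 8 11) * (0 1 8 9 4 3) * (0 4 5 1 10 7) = (0 10 7)(1 8 11 6 9 5)(3 4) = [10, 8, 2, 4, 3, 1, 9, 0, 11, 5, 7, 6]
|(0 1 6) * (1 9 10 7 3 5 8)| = |(0 9 10 7 3 5 8 1 6)| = 9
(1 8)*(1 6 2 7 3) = (1 8 6 2 7 3) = [0, 8, 7, 1, 4, 5, 2, 3, 6]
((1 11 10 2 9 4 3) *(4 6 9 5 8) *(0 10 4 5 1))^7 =((0 10 2 1 11 4 3)(5 8)(6 9))^7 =(11)(5 8)(6 9)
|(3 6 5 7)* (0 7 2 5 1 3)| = |(0 7)(1 3 6)(2 5)| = 6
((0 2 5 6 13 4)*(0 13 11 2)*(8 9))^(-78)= (13)(2 6)(5 11)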